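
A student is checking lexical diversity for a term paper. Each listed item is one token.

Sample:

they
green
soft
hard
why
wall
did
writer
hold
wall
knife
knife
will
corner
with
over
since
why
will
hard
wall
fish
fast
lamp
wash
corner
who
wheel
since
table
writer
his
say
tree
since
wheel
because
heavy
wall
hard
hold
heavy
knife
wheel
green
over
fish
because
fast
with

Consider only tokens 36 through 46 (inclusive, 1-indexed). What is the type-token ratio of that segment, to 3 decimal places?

0.818

Segment tokens 36–46: wheel, because, heavy, wall, hard, hold, heavy, knife, wheel, green, over
Segment N = 11, segment V = 9.
TTR = 9 / 11 = 0.818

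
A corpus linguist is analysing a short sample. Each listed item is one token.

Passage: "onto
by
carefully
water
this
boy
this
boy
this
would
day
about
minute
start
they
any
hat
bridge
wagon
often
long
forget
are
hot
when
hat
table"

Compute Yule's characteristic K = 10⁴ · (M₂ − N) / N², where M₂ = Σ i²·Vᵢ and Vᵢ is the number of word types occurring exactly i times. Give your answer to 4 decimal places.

137.1742

Frequencies: this:3, boy:2, hat:2, onto:1, by:1, carefully:1, water:1, would:1, day:1, about:1, minute:1, start:1, they:1, any:1, bridge:1, wagon:1, often:1, long:1, forget:1, are:1, … (3 more, each freq 1)
N = 27. Frequency spectrum: V_1=20, V_2=2, V_3=1
M₂ = 1²·20 + 2²·2 + 3²·1 = 37
K = 10000 × (37 − 27) / 27² = 137.1742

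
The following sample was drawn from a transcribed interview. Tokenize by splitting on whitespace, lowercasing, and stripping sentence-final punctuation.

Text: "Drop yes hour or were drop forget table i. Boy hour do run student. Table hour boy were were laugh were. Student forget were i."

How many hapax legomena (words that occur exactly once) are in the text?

5

Frequencies: were:5, hour:3, drop:2, forget:2, table:2, i:2, boy:2, student:2, yes:1, or:1, do:1, run:1, laugh:1
Hapax (freq=1): do, laugh, or, run, yes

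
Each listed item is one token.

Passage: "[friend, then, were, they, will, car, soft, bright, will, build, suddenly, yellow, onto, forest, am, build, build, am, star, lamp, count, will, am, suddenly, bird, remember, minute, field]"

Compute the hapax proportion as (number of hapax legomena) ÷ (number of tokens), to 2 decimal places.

0.61

Frequencies: will:3, build:3, am:3, suddenly:2, friend:1, then:1, were:1, they:1, car:1, soft:1, bright:1, yellow:1, onto:1, forest:1, star:1, lamp:1, count:1, bird:1, remember:1, minute:1, … (1 more, each freq 1)
Hapax count = 17; token count = 28.
Ratio = 17 / 28 = 0.61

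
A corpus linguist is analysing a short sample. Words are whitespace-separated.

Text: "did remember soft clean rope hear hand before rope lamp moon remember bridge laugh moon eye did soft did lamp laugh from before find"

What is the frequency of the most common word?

3

Frequencies: did:3, remember:2, soft:2, rope:2, before:2, lamp:2, moon:2, laugh:2, clean:1, hear:1, hand:1, bridge:1, eye:1, from:1, find:1
Most common: 'did' with frequency 3.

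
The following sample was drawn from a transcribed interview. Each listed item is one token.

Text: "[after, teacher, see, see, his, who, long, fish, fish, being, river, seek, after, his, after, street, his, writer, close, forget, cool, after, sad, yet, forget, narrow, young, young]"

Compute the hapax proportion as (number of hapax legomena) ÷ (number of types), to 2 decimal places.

0.68

Frequencies: after:4, his:3, see:2, fish:2, forget:2, young:2, teacher:1, who:1, long:1, being:1, river:1, seek:1, street:1, writer:1, close:1, cool:1, sad:1, yet:1, narrow:1
Hapax count = 13; type count = 19.
Ratio = 13 / 19 = 0.68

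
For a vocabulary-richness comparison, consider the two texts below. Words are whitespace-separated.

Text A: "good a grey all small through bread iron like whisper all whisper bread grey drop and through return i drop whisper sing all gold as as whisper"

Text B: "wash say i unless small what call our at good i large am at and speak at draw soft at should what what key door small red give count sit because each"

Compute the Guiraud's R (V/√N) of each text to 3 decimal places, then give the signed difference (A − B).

A: V=17, N=27, R=3.272
B: V=25, N=32, R=4.419
Difference = 3.272 − 4.419 = -1.147

-1.147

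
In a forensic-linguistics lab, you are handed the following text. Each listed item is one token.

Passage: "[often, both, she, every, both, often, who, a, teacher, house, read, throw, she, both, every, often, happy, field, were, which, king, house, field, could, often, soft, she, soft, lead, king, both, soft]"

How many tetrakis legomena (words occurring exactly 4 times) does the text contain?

2

Frequencies: often:4, both:4, she:3, soft:3, every:2, house:2, field:2, king:2, who:1, a:1, teacher:1, read:1, throw:1, happy:1, were:1, which:1, could:1, lead:1
Words with frequency 4: both, often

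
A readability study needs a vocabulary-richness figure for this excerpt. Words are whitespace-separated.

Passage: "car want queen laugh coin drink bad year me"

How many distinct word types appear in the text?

Distinct types: {bad, car, coin, drink, laugh, me, queen, want, year}
V = 9

9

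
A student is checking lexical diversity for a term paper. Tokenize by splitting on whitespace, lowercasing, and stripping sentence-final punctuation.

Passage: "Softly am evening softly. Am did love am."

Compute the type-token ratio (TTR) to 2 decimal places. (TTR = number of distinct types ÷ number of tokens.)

0.63

N = 8 tokens, V = 5 types.
TTR = V / N = 5 / 8 = 0.63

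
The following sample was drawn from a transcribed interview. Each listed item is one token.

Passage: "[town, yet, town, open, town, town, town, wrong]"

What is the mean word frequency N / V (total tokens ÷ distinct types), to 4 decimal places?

2.0000

N = 8 tokens, V = 4 types.
Mean frequency = N / V = 8 / 4 = 2.0000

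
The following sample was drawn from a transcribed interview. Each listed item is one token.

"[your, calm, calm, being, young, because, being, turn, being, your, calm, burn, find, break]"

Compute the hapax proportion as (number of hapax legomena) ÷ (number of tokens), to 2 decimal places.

0.43

Frequencies: calm:3, being:3, your:2, young:1, because:1, turn:1, burn:1, find:1, break:1
Hapax count = 6; token count = 14.
Ratio = 6 / 14 = 0.43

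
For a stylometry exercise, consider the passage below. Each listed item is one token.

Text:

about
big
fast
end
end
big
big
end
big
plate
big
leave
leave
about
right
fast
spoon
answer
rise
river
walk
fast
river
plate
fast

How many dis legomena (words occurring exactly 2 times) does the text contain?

Frequencies: big:5, fast:4, end:3, about:2, plate:2, leave:2, river:2, right:1, spoon:1, answer:1, rise:1, walk:1
Words with frequency 2: about, leave, plate, river

4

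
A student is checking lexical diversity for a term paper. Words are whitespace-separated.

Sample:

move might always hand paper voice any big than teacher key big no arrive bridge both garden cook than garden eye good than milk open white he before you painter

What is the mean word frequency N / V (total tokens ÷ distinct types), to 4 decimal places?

1.1538

N = 30 tokens, V = 26 types.
Mean frequency = N / V = 30 / 26 = 1.1538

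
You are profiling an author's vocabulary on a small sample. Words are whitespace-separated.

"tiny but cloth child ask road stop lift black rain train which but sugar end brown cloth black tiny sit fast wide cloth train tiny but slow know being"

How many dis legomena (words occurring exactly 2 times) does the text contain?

2

Frequencies: tiny:3, but:3, cloth:3, black:2, train:2, child:1, ask:1, road:1, stop:1, lift:1, rain:1, which:1, sugar:1, end:1, brown:1, sit:1, fast:1, wide:1, slow:1, know:1, … (1 more, each freq 1)
Words with frequency 2: black, train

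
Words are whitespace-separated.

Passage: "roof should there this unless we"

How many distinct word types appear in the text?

6

Distinct types: {roof, should, there, this, unless, we}
V = 6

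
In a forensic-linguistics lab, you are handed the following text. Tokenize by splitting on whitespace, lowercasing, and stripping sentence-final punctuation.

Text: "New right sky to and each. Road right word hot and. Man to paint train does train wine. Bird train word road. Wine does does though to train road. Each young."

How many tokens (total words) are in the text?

Tokens: new, right, sky, to, and, each, road, right, word, hot, and, man, to, paint, train, does, train, wine, bird, train, word, road, wine, does, does, though, to, train, road, each, young
N = 31

31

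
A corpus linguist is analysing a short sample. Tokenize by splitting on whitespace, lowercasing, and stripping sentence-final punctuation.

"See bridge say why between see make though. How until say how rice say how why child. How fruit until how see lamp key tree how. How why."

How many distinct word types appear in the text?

15

Distinct types: {between, bridge, child, fruit, how, key, lamp, make, rice, say, see, though, tree, until, why}
V = 15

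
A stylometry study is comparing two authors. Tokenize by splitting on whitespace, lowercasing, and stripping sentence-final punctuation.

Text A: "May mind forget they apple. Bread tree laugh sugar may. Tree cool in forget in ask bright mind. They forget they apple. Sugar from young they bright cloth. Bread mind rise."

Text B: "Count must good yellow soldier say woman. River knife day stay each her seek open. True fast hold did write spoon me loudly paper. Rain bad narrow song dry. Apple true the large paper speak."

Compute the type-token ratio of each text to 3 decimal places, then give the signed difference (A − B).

TTR(A) = 17/31 = 0.548
TTR(B) = 33/35 = 0.943
Difference = 0.548 − 0.943 = -0.395

-0.395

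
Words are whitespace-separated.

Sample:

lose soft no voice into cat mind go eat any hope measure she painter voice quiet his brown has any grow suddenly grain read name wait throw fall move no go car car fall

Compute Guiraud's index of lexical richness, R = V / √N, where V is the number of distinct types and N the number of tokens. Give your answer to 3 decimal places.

4.802

N = 34, V = 28.
√N = 5.830952
R = 28 / 5.830952 = 4.802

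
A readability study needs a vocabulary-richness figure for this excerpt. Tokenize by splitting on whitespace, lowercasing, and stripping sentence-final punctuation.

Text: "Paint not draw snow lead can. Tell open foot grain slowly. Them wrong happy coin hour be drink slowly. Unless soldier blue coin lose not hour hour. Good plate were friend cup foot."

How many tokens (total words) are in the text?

33

Tokens: paint, not, draw, snow, lead, can, tell, open, foot, grain, slowly, them, wrong, happy, coin, hour, be, drink, slowly, unless, soldier, blue, coin, lose, not, hour, hour, good, plate, were, friend, cup, foot
N = 33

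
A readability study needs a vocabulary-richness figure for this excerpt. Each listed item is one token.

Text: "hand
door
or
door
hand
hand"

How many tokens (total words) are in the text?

6

Tokens: hand, door, or, door, hand, hand
N = 6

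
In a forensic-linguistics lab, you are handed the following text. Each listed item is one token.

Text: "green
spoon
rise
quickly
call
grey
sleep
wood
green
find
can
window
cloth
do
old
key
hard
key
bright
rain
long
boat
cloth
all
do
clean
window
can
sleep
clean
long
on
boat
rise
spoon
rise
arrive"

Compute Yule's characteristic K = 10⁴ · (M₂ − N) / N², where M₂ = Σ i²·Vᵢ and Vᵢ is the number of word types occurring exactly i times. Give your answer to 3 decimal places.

Frequencies: rise:3, green:2, spoon:2, sleep:2, can:2, window:2, cloth:2, do:2, key:2, long:2, boat:2, clean:2, quickly:1, call:1, grey:1, wood:1, find:1, old:1, hard:1, bright:1, … (4 more, each freq 1)
N = 37. Frequency spectrum: V_1=12, V_2=11, V_3=1
M₂ = 1²·12 + 2²·11 + 3²·1 = 65
K = 10000 × (65 − 37) / 37² = 204.529

204.529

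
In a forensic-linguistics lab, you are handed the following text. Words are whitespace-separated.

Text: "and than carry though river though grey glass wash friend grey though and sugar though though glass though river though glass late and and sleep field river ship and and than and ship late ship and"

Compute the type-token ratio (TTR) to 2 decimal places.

0.39

N = 36 tokens, V = 14 types.
TTR = V / N = 14 / 36 = 0.39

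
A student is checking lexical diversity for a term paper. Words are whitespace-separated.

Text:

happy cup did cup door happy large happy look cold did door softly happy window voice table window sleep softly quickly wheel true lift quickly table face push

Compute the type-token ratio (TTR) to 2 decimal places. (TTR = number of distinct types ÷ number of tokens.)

N = 28 tokens, V = 18 types.
TTR = V / N = 18 / 28 = 0.64

0.64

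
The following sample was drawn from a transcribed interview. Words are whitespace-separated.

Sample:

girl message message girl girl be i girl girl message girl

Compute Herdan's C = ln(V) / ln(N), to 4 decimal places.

N = 11, V = 4.
ln(V) = 1.386294, ln(N) = 2.397895
C = 1.386294 / 2.397895 = 0.5781

0.5781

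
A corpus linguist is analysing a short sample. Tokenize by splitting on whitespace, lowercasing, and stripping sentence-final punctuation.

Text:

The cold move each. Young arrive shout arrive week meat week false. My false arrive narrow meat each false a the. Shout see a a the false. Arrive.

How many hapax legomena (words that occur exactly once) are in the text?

Frequencies: arrive:4, false:4, the:3, a:3, each:2, shout:2, week:2, meat:2, cold:1, move:1, young:1, my:1, narrow:1, see:1
Hapax (freq=1): cold, move, my, narrow, see, young

6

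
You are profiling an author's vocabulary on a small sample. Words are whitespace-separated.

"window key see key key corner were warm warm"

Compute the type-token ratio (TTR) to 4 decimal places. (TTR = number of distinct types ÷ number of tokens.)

N = 9 tokens, V = 6 types.
TTR = V / N = 6 / 9 = 0.6667

0.6667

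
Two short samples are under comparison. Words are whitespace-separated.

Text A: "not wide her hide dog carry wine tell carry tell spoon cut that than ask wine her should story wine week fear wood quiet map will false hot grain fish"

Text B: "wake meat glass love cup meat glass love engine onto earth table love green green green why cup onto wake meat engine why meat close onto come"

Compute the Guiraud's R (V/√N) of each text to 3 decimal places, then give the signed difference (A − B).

A: V=25, N=30, R=4.564
B: V=13, N=27, R=2.502
Difference = 4.564 − 2.502 = 2.062

2.062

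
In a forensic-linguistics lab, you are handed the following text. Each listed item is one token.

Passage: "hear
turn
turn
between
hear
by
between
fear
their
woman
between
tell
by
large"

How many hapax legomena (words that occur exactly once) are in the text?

Frequencies: between:3, hear:2, turn:2, by:2, fear:1, their:1, woman:1, tell:1, large:1
Hapax (freq=1): fear, large, tell, their, woman

5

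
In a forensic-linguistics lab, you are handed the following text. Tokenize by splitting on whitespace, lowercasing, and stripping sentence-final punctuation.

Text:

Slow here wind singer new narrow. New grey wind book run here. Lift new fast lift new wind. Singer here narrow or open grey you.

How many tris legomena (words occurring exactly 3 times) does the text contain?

Frequencies: new:4, here:3, wind:3, singer:2, narrow:2, grey:2, lift:2, slow:1, book:1, run:1, fast:1, or:1, open:1, you:1
Words with frequency 3: here, wind

2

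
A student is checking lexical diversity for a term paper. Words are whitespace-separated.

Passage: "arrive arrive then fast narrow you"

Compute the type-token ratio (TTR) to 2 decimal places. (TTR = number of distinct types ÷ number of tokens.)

N = 6 tokens, V = 5 types.
TTR = V / N = 5 / 6 = 0.83

0.83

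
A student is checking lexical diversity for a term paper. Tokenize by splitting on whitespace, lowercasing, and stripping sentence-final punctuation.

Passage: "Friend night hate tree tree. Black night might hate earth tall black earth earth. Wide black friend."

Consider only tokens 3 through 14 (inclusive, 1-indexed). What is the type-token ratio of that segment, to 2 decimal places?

0.58

Segment tokens 3–14: hate, tree, tree, black, night, might, hate, earth, tall, black, earth, earth
Segment N = 12, segment V = 7.
TTR = 7 / 12 = 0.58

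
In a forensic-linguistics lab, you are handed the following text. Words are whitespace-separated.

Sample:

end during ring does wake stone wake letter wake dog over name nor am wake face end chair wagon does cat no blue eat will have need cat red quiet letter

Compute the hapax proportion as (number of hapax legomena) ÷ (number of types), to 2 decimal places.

0.79

Frequencies: wake:4, end:2, does:2, letter:2, cat:2, during:1, ring:1, stone:1, dog:1, over:1, name:1, nor:1, am:1, face:1, chair:1, wagon:1, no:1, blue:1, eat:1, will:1, … (4 more, each freq 1)
Hapax count = 19; type count = 24.
Ratio = 19 / 24 = 0.79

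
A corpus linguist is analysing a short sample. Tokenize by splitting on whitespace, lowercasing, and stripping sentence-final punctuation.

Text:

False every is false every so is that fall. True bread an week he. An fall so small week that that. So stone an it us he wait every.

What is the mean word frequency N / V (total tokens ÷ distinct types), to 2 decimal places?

1.81

N = 29 tokens, V = 16 types.
Mean frequency = N / V = 29 / 16 = 1.81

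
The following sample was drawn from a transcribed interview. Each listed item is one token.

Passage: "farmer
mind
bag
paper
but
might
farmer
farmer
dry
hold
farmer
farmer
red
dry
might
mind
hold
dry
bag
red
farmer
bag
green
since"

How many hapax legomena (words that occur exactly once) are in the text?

Frequencies: farmer:6, bag:3, dry:3, mind:2, might:2, hold:2, red:2, paper:1, but:1, green:1, since:1
Hapax (freq=1): but, green, paper, since

4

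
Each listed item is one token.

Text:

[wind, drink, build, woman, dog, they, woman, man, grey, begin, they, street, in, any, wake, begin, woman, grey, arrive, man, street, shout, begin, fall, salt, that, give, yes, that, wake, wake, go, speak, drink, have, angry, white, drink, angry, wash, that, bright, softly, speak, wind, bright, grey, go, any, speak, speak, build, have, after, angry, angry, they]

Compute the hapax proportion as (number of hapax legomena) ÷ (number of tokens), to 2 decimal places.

Frequencies: speak:4, angry:4, drink:3, woman:3, they:3, grey:3, begin:3, wake:3, that:3, wind:2, build:2, man:2, street:2, any:2, go:2, have:2, bright:2, dog:1, in:1, arrive:1, … (9 more, each freq 1)
Hapax count = 12; token count = 57.
Ratio = 12 / 57 = 0.21

0.21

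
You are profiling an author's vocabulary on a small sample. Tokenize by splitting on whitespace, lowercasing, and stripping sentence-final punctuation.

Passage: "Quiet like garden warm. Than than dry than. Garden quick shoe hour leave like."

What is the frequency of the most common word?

3

Frequencies: than:3, like:2, garden:2, quiet:1, warm:1, dry:1, quick:1, shoe:1, hour:1, leave:1
Most common: 'than' with frequency 3.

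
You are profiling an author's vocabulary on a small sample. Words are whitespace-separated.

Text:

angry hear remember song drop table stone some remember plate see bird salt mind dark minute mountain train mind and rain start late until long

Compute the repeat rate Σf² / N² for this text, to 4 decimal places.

Frequencies: remember:2, mind:2, angry:1, hear:1, song:1, drop:1, table:1, stone:1, some:1, plate:1, see:1, bird:1, salt:1, dark:1, minute:1, mountain:1, train:1, and:1, rain:1, start:1, … (3 more, each freq 1)
Σf² = 29; N² = 625
Repeat rate = 29 / 625 = 0.0464

0.0464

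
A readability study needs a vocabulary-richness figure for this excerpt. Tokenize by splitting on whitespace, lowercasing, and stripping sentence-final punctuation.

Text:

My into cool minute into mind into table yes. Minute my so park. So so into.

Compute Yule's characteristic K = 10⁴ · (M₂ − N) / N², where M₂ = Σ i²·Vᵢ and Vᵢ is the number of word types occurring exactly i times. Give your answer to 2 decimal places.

Frequencies: into:4, so:3, my:2, minute:2, cool:1, mind:1, table:1, yes:1, park:1
N = 16. Frequency spectrum: V_1=5, V_2=2, V_3=1, V_4=1
M₂ = 1²·5 + 2²·2 + 3²·1 + 4²·1 = 38
K = 10000 × (38 − 16) / 16² = 859.38

859.38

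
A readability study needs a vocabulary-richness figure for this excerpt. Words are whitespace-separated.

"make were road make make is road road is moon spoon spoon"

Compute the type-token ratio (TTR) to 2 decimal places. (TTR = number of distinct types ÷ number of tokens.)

N = 12 tokens, V = 6 types.
TTR = V / N = 6 / 12 = 0.50

0.50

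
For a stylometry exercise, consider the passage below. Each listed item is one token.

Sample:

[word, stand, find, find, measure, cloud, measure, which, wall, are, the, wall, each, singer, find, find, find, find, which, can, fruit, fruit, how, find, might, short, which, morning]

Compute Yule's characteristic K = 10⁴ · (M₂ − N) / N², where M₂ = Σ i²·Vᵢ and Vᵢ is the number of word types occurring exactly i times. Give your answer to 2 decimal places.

688.78

Frequencies: find:7, which:3, measure:2, wall:2, fruit:2, word:1, stand:1, cloud:1, are:1, the:1, each:1, singer:1, can:1, how:1, might:1, short:1, morning:1
N = 28. Frequency spectrum: V_1=12, V_2=3, V_3=1, V_7=1
M₂ = 1²·12 + 2²·3 + 3²·1 + 7²·1 = 82
K = 10000 × (82 − 28) / 28² = 688.78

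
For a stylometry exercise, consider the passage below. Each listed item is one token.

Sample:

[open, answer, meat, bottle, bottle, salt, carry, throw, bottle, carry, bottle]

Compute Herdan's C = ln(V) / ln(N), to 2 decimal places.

N = 11, V = 7.
ln(V) = 1.945910, ln(N) = 2.397895
C = 1.945910 / 2.397895 = 0.81

0.81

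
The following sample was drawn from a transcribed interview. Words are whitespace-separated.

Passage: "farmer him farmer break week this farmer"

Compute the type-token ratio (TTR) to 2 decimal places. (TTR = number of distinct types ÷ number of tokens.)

0.71

N = 7 tokens, V = 5 types.
TTR = V / N = 5 / 7 = 0.71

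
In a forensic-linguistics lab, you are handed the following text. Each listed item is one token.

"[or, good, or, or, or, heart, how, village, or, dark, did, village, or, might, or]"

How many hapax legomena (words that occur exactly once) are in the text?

Frequencies: or:7, village:2, good:1, heart:1, how:1, dark:1, did:1, might:1
Hapax (freq=1): dark, did, good, heart, how, might

6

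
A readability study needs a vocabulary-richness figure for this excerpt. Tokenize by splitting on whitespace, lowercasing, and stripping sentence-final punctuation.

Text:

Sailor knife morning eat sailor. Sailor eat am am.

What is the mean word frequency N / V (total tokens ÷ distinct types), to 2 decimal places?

1.80

N = 9 tokens, V = 5 types.
Mean frequency = N / V = 9 / 5 = 1.80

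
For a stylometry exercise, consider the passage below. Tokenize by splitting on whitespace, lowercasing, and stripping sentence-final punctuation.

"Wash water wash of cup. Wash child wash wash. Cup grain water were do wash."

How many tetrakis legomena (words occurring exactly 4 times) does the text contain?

Frequencies: wash:6, water:2, cup:2, of:1, child:1, grain:1, were:1, do:1
Words with frequency 4: (none)

0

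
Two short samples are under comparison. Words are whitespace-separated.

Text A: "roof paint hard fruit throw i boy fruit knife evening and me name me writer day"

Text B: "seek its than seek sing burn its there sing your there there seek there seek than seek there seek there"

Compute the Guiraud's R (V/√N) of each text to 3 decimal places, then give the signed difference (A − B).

A: V=14, N=16, R=3.500
B: V=7, N=20, R=1.565
Difference = 3.500 − 1.565 = 1.935

1.935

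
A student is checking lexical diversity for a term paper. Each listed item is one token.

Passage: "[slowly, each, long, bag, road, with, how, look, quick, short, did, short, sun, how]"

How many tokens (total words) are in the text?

14

Tokens: slowly, each, long, bag, road, with, how, look, quick, short, did, short, sun, how
N = 14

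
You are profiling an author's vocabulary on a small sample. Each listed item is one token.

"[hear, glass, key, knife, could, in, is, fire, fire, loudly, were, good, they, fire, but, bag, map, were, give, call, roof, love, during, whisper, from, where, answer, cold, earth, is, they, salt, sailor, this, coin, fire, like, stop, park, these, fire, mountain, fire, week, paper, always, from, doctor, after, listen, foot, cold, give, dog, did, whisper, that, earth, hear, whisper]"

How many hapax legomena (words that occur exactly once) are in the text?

Frequencies: fire:6, whisper:3, hear:2, is:2, were:2, they:2, give:2, from:2, cold:2, earth:2, glass:1, key:1, knife:1, could:1, in:1, loudly:1, good:1, but:1, bag:1, map:1, … (25 more, each freq 1)
Hapax (freq=1): after, always, answer, bag, but, call, coin, could, did, doctor, dog, during, foot, glass, good, in, key, knife, like, listen, loudly, love, map, mountain, paper, park, roof, sailor, salt, stop, that, these, this, week, where

35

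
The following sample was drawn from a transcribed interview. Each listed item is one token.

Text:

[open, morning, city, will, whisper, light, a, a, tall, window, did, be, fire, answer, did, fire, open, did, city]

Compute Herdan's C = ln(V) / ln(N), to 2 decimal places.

N = 19, V = 13.
ln(V) = 2.564949, ln(N) = 2.944439
C = 2.564949 / 2.944439 = 0.87

0.87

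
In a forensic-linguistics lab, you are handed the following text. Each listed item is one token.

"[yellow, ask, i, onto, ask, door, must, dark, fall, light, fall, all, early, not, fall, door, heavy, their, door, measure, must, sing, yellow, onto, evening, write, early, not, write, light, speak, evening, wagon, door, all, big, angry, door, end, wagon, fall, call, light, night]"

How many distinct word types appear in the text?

Distinct types: {all, angry, ask, big, call, dark, door, early, end, evening, fall, heavy, i, light, measure, must, night, not, onto, sing, speak, their, wagon, write, yellow}
V = 25

25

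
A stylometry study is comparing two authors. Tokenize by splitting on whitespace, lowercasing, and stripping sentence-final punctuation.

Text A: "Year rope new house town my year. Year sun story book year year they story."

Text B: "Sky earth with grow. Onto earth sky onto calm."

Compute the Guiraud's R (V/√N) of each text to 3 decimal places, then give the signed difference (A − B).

A: V=10, N=15, R=2.582
B: V=6, N=9, R=2.000
Difference = 2.582 − 2.000 = 0.582

0.582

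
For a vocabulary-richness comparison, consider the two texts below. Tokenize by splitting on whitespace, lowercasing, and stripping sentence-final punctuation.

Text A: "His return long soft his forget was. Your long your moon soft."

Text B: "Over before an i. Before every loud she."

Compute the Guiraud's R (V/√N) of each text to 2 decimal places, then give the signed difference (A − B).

-0.16

A: V=8, N=12, R=2.31
B: V=7, N=8, R=2.47
Difference = 2.31 − 2.47 = -0.16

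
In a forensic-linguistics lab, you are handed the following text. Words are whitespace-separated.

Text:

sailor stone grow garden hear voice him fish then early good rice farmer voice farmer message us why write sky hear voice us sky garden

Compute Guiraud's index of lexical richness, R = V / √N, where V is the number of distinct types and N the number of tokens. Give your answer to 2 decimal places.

N = 25, V = 18.
√N = 5.000000
R = 18 / 5.000000 = 3.60

3.60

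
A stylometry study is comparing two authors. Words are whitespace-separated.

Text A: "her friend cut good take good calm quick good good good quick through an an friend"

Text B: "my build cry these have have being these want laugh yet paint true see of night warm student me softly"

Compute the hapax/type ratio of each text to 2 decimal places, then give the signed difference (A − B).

A: hapax=5, V=9, ratio=0.56
B: hapax=16, V=18, ratio=0.89
Difference = 0.56 − 0.89 = -0.33

-0.33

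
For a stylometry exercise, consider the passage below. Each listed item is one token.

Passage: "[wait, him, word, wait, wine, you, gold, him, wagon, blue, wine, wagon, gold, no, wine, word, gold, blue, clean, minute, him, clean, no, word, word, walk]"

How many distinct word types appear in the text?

Distinct types: {blue, clean, gold, him, minute, no, wagon, wait, walk, wine, word, you}
V = 12

12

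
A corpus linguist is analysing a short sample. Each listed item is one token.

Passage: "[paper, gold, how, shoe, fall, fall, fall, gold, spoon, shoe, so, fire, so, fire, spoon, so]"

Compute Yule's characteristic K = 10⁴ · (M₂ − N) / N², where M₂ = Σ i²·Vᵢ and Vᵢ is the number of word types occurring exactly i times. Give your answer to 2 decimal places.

Frequencies: fall:3, so:3, gold:2, shoe:2, spoon:2, fire:2, paper:1, how:1
N = 16. Frequency spectrum: V_1=2, V_2=4, V_3=2
M₂ = 1²·2 + 2²·4 + 3²·2 = 36
K = 10000 × (36 − 16) / 16² = 781.25

781.25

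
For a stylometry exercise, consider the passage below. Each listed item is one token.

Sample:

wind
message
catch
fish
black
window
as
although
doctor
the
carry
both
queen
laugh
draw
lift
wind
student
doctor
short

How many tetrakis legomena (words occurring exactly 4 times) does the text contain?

0

Frequencies: wind:2, doctor:2, message:1, catch:1, fish:1, black:1, window:1, as:1, although:1, the:1, carry:1, both:1, queen:1, laugh:1, draw:1, lift:1, student:1, short:1
Words with frequency 4: (none)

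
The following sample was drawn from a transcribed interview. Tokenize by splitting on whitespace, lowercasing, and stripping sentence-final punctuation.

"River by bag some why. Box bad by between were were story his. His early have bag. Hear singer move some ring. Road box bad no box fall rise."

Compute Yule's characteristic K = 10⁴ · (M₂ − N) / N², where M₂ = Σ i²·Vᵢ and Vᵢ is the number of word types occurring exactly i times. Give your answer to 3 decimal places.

Frequencies: box:3, by:2, bag:2, some:2, bad:2, were:2, his:2, river:1, why:1, between:1, story:1, early:1, have:1, hear:1, singer:1, move:1, ring:1, road:1, no:1, fall:1, … (1 more, each freq 1)
N = 29. Frequency spectrum: V_1=14, V_2=6, V_3=1
M₂ = 1²·14 + 2²·6 + 3²·1 = 47
K = 10000 × (47 − 29) / 29² = 214.031

214.031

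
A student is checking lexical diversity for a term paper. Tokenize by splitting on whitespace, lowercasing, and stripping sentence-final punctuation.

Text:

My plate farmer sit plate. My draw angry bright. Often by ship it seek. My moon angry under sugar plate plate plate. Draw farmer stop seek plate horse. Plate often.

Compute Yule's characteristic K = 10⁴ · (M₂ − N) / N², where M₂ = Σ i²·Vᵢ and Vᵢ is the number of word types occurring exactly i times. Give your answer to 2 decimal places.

644.44

Frequencies: plate:7, my:3, farmer:2, draw:2, angry:2, often:2, seek:2, sit:1, bright:1, by:1, ship:1, it:1, moon:1, under:1, sugar:1, stop:1, horse:1
N = 30. Frequency spectrum: V_1=10, V_2=5, V_3=1, V_7=1
M₂ = 1²·10 + 2²·5 + 3²·1 + 7²·1 = 88
K = 10000 × (88 − 30) / 30² = 644.44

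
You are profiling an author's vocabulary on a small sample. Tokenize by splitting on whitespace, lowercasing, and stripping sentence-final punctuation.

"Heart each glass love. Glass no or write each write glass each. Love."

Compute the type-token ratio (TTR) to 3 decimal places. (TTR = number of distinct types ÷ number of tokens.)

N = 13 tokens, V = 7 types.
TTR = V / N = 7 / 13 = 0.538

0.538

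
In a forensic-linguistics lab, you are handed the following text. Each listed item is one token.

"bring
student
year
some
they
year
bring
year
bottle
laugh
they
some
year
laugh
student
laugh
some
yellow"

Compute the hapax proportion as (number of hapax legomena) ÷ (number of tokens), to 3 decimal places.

Frequencies: year:4, some:3, laugh:3, bring:2, student:2, they:2, bottle:1, yellow:1
Hapax count = 2; token count = 18.
Ratio = 2 / 18 = 0.111

0.111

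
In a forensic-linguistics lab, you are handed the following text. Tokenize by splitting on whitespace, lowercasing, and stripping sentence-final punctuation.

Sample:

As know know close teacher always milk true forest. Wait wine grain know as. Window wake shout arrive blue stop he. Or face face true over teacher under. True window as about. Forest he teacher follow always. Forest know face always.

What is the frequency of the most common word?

Frequencies: know:4, as:3, teacher:3, always:3, true:3, forest:3, face:3, window:2, he:2, close:1, milk:1, wait:1, wine:1, grain:1, wake:1, shout:1, arrive:1, blue:1, stop:1, or:1, … (4 more, each freq 1)
Most common: 'know' with frequency 4.

4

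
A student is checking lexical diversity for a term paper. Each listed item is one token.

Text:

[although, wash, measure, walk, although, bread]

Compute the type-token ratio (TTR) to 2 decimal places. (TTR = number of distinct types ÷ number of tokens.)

N = 6 tokens, V = 5 types.
TTR = V / N = 5 / 6 = 0.83

0.83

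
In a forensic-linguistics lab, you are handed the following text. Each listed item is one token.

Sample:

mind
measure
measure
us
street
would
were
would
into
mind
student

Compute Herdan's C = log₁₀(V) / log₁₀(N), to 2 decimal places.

N = 11, V = 8.
log₁₀(V) = 0.903090, log₁₀(N) = 1.041393
C = 0.903090 / 1.041393 = 0.87

0.87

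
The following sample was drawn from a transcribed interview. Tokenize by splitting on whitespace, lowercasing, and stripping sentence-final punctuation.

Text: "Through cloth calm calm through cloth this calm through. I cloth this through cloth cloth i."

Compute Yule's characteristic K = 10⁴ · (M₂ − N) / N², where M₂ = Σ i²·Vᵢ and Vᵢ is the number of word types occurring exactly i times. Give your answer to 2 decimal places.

1640.63

Frequencies: cloth:5, through:4, calm:3, this:2, i:2
N = 16. Frequency spectrum: V_2=2, V_3=1, V_4=1, V_5=1
M₂ = 2²·2 + 3²·1 + 4²·1 + 5²·1 = 58
K = 10000 × (58 − 16) / 16² = 1640.63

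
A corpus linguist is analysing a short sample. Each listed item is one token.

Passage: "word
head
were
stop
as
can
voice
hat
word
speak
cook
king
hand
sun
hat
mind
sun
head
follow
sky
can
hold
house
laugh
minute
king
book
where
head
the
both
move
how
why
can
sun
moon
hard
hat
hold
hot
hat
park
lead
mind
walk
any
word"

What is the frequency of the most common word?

4

Frequencies: hat:4, word:3, head:3, can:3, sun:3, king:2, mind:2, hold:2, were:1, stop:1, as:1, voice:1, speak:1, cook:1, hand:1, follow:1, sky:1, house:1, laugh:1, minute:1, … (14 more, each freq 1)
Most common: 'hat' with frequency 4.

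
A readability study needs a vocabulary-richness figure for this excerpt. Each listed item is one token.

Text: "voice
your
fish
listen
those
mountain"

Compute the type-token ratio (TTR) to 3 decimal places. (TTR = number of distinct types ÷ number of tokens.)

N = 6 tokens, V = 6 types.
TTR = V / N = 6 / 6 = 1.000

1.000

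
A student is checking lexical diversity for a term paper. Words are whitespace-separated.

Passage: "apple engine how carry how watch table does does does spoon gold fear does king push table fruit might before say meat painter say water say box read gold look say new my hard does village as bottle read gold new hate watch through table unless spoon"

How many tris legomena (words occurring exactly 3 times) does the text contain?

2

Frequencies: does:5, say:4, table:3, gold:3, how:2, watch:2, spoon:2, read:2, new:2, apple:1, engine:1, carry:1, fear:1, king:1, push:1, fruit:1, might:1, before:1, meat:1, painter:1, … (11 more, each freq 1)
Words with frequency 3: gold, table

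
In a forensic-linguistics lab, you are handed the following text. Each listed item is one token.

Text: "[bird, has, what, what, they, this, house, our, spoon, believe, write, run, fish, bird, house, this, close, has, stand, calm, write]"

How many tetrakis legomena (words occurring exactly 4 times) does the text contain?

Frequencies: bird:2, has:2, what:2, this:2, house:2, write:2, they:1, our:1, spoon:1, believe:1, run:1, fish:1, close:1, stand:1, calm:1
Words with frequency 4: (none)

0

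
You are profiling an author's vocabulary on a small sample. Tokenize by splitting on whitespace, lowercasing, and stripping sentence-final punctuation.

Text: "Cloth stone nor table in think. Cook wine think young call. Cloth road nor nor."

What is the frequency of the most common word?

Frequencies: nor:3, cloth:2, think:2, stone:1, table:1, in:1, cook:1, wine:1, young:1, call:1, road:1
Most common: 'nor' with frequency 3.

3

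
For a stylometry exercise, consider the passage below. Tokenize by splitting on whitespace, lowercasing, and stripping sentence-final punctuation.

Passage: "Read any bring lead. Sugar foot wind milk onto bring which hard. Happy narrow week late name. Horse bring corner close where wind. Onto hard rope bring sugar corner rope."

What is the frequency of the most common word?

4

Frequencies: bring:4, sugar:2, wind:2, onto:2, hard:2, corner:2, rope:2, read:1, any:1, lead:1, foot:1, milk:1, which:1, happy:1, narrow:1, week:1, late:1, name:1, horse:1, close:1, … (1 more, each freq 1)
Most common: 'bring' with frequency 4.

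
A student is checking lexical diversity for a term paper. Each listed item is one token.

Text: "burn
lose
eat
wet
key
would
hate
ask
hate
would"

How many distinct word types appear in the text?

8

Distinct types: {ask, burn, eat, hate, key, lose, wet, would}
V = 8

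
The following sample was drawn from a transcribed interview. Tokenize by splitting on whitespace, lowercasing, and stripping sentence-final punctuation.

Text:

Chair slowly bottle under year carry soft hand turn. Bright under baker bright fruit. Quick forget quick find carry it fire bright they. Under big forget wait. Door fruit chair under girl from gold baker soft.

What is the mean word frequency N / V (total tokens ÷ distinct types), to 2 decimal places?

N = 36 tokens, V = 24 types.
Mean frequency = N / V = 36 / 24 = 1.50

1.50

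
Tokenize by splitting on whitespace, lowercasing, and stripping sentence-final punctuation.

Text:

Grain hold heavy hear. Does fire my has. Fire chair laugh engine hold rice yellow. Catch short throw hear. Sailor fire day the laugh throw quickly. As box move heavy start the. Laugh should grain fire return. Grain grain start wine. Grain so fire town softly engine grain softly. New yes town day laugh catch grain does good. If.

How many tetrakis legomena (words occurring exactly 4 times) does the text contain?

Frequencies: grain:7, fire:5, laugh:4, hold:2, heavy:2, hear:2, does:2, engine:2, catch:2, throw:2, day:2, the:2, start:2, town:2, softly:2, my:1, has:1, chair:1, rice:1, yellow:1, … (14 more, each freq 1)
Words with frequency 4: laugh

1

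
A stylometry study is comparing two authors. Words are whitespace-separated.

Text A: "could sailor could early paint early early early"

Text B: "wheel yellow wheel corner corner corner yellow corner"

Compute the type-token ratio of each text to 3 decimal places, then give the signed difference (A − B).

0.125

TTR(A) = 4/8 = 0.500
TTR(B) = 3/8 = 0.375
Difference = 0.500 − 0.375 = 0.125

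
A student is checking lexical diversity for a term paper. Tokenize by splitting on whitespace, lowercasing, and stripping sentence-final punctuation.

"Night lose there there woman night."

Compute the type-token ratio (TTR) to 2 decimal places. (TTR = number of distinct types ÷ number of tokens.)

N = 6 tokens, V = 4 types.
TTR = V / N = 4 / 6 = 0.67

0.67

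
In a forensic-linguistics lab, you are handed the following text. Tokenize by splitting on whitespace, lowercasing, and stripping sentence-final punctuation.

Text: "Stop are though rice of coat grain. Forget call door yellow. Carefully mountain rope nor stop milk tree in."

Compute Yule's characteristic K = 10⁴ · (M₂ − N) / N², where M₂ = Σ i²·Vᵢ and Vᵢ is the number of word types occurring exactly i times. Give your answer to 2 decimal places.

55.40

Frequencies: stop:2, are:1, though:1, rice:1, of:1, coat:1, grain:1, forget:1, call:1, door:1, yellow:1, carefully:1, mountain:1, rope:1, nor:1, milk:1, tree:1, in:1
N = 19. Frequency spectrum: V_1=17, V_2=1
M₂ = 1²·17 + 2²·1 = 21
K = 10000 × (21 − 19) / 19² = 55.40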